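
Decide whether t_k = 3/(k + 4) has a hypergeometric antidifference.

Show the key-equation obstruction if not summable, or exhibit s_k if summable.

No; the coefficient equations for f are inconsistent.

The ratio is (k + 4)/(k + 5).
Normal form (A,B,C) = (k + 4, k + 5, 1).
Key eq: (k + 4)·f(k+1) = (k + 4)·f(k) + (1).
d = 0 from the (1,1,0) case.
Generic f = c0 gives residual -1; -1 = 0 cannot hold, so t_k is not Gosper-summable.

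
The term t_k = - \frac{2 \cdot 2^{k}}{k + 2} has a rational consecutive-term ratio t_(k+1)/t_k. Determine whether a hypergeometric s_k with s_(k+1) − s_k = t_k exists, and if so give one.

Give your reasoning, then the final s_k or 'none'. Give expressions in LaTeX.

The ratio is 2*(k + 2)/(k + 3).
Gosper form: A/B · C(k+1)/C(k) with A=2*k + 4, B=k + 3, C=1.
f must satisfy (2*k + 4)·f(k+1) − (k + 2)·f(k) = 1.
Degrees (1,1,0) ⇒ d ≤ -1.
d = -1 < 0 ⇒ no nonzero polynomial f; not summable.

not Gosper-summable; s_k does not exist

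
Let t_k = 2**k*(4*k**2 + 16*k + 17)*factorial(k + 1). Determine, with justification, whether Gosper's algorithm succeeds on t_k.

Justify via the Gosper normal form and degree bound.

r(k) = 2*(4*k**3 + 32*k**2 + 85*k + 74)/(4*k**2 + 16*k + 17) after simplifying.
Gosper form: A/B · C(k+1)/C(k) with A=2*k + 4, B=1, C=k**2 + 4*k + 17/4.
Key eq: (2*k + 4)·f(k+1) = (1)·f(k) + (k**2 + 4*k + 17/4).
deg f ≤ 1 (via 1,0,2).
Solving with deg f ≤ 1: f(k) = (2*k + 3)/4.
Get s_k = R·t_k = 2**k*(2*k + 3)*factorial(k + 1) with R(k) = B(k−1)f(k)/C(k) = (2*k + 3)/(4*k**2 + 16*k + 17).
Δs = 2**k*(4*k**2 + 16*k + 17)*factorial(k + 1), as required.

Yes. s_k = 2**k*(2*k + 3)*factorial(k + 1).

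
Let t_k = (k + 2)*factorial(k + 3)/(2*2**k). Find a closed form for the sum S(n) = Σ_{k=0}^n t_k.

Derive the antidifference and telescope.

S(n) = -6 + factorial(n + 4)/(2*2**n)

Compute t_(k+1)/t_k: get (k + 3)*(k + 4)/(2*(k + 2)).
Factor: A=k/2 + 2; B=1; C=k + 2.
Key eq: (k/2 + 2)·f(k+1) = (1)·f(k) + (k + 2).
From deg A=1, deg B=0, deg C=1: d=0.
Match coefficients ⇒ f(k) = 2.
Get s_k = R·t_k = factorial(k + 3)/2**k with R(k) = B(k−1)f(k)/C(k) = 2/(k + 2).
Verify: (k + 2)*factorial(k + 3)/(2*2**k) matches t_k.
Evaluate: s_(n+1) = 2**(-n - 1)*factorial(n + 4); subtract s_(0) = 6 ⇒ S(n) = -6 + factorial(n + 4)/(2*2**n).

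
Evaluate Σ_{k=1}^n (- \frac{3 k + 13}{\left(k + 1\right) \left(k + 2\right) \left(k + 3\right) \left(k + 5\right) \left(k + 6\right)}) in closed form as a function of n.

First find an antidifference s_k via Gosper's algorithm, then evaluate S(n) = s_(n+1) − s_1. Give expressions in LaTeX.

Compute t_(k+1)/t_k: get (k + 1)*(k + 5)*(3*k + 16)/((k + 4)*(k + 7)*(3*k + 13)).
So A=k + 1 and B=k + 7, with C=k**2 + 25*k/3 + 52/3.
Set up (k + 1)·f(k+1) − (k + 6)·f(k) − (k**2 + 25*k/3 + 52/3) = 0.
Degrees (1,1,2) ⇒ d ≤ 5.
A polynomial solution: f(k) = k*(k + 3)*(k + 4)*(k**2 + 8*k + 17)/30.
R(k) = B(k−1)·f(k)/C(k) = k*(k + 3)*(k + 6)*(k**2 + 8*k + 17)/(10*(3*k + 13)); s_k = R·t_k = k*(-k**2 - 8*k - 17)/(10*(k**3 + 8*k**2 + 17*k + 10)).
Verify: (-3*k - 13)/(k**5 + 17*k**4 + 107*k**3 + 307*k**2 + 396*k + 180) matches t_k.
Σ_(k=1)^n t_k = s_(n+1) − s_(1) = ((-n**3 - 11*n**2 - 36*n - 26)/(10*(n**3 + 11*n**2 + 36*n + 36))) − (-13/180), i.e. n*(-n**2 - 11*n - 36)/(36*(n**3 + 11*n**2 + 36*n + 36)).

S(n) = \frac{n \left(- n^{2} - 11 n - 36\right)}{36 \left(n^{3} + 11 n^{2} + 36 n + 36\right)}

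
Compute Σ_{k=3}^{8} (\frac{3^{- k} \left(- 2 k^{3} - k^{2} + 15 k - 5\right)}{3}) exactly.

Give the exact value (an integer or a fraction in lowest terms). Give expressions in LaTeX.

r(k) = (2*k**3 + 7*k**2 - 7*k - 7)/(3*(2*k**3 + k**2 - 15*k + 5)) after simplifying.
Factor: A=1/3; B=1; C=k**3 + k**2/2 - 15*k/2 + 5/2.
Solve (1/3)·f(k+1) − (1)·f(k) = k**3 + k**2/2 - 15*k/2 + 5/2.
d = 3 from the (0,0,3) case.
Solve for f: f(k) = -3*(k**3 + 2*k**2 - 4*k + 2)/2 (degree 3 ≤ 3).
Get s_k = R·t_k = (k**3 + 2*k**2 - 4*k + 2)/3**k with R(k) = B(k−1)f(k)/C(k) = -3*(k**3 + 2*k**2 - 4*k + 2)/(2*k**3 + k**2 - 15*k + 5).
s_(k+1) − s_k = (-2*k**3 - k**2 + 15*k - 5)/(3*3**k) = t_k.
Σ_(k=3)^(8) t_k = s_(9) − s_(3) = 857/19683 − (35/27) = -24658/19683.

Σ = -24658/19683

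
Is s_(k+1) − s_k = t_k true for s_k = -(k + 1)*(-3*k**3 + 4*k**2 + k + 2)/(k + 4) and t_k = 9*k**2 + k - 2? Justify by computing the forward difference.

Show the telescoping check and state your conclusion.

s_(k+1) = (3*k**4 + 11*k**3 + 10*k**2 - 4*k - 8)/(k + 5)
s_(k+1) − s_k = (9*k**4 + 64*k**3 + 64*k**2 - 7*k - 22)/(k**2 + 9*k + 20)
(s_(k+1) − s_k) − t_k = 3*(-6*k**3 - 41*k**2 - 3*k + 6)/(k**2 + 9*k + 20)

Invalid: residual 3*(-6*k**3 - 41*k**2 - 3*k + 6)/(k**2 + 9*k + 20) ≠ 0.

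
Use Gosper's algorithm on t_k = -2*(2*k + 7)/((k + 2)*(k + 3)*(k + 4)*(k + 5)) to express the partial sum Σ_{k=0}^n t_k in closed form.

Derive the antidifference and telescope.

S(n) = (-n**2 - 8*n - 7)/(4*(n**2 + 8*n + 15))

t_(k+1)/t_k = (k + 2)*(2*k + 9)/((k + 6)*(2*k + 7)).
Take A(k)=k + 2, B(k)=k + 6, C(k)=k + 7/2.
Set up (k + 2)·f(k+1) − (k + 5)·f(k) − (k + 7/2) = 0.
d = 3 from the (1,1,1) case.
Solving with deg f ≤ 3: f(k) = k*(k + 3)*(k + 6)/16.
Certificate R = B(k−1)f/C = k*(k + 3)*(k + 5)*(k + 6)/(8*(2*k + 7)) gives s_k = k*(-k - 6)/(4*(k**2 + 6*k + 8)).
Δs = 2*(-2*k - 7)/(k**4 + 14*k**3 + 71*k**2 + 154*k + 120), as required.
Evaluate: s_(n+1) = (-n**2 - 8*n - 7)/(4*(n**2 + 8*n + 15)); subtract s_(0) = 0 ⇒ S(n) = (-n**2 - 8*n - 7)/(4*(n**2 + 8*n + 15)).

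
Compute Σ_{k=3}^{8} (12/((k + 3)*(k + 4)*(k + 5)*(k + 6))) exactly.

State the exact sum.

Compute t_(k+1)/t_k: get (k + 3)/(k + 7).
Normal form (A,B,C) = (k + 3, k + 7, 1).
Need (k + 3)·f(k+1) − (k + 6)·f(k) = 1.
Bound: deg f ≤ 3.
A polynomial solution: f(k) = k*(k**2 + 12*k + 47)/180.
So s_k = (B(k−1)f/C)·t_k = (k*(k + 6)*(k**2 + 12*k + 47)/180)·t_k = k*(k**2 + 12*k + 47)/(15*(k + 3)*(k + 4)*(k + 5)).
s_(k+1) − s_k = 12/(k**4 + 18*k**3 + 119*k**2 + 342*k + 360) = t_k.
Sum = s_(9) − s_(3); s_(9) = 59/910, s_(3) = 23/420 ⇒ 11/1092.

Σ = 11/1092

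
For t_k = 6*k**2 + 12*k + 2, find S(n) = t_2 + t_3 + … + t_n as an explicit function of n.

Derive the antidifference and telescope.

S(n) = 2*n**3 + 9*n**2 + 9*n - 20

Compute t_(k+1)/t_k: get (3*k**2 + 12*k + 10)/(3*k**2 + 6*k + 1).
A = 1, B = 1, C = k**2 + 2*k + 1/3.
Set up (1)·f(k+1) − (1)·f(k) − (k**2 + 2*k + 1/3) = 0.
Degrees (0,0,2) ⇒ d ≤ 3.
A polynomial solution: f(k) = k*(2*k**2 + 3*k - 3)/6.
Certificate R = B(k−1)f/C = k*(2*k**2 + 3*k - 3)/(2*(3*k**2 + 6*k + 1)) gives s_k = k*(2*k**2 + 3*k - 3).
Δs = 6*k**2 + 12*k + 2, as required.
s_(n+1) = 2*n**3 + 9*n**2 + 9*n + 2 and s_(2) = 22, so S(n) = 2*n**3 + 9*n**2 + 9*n - 20.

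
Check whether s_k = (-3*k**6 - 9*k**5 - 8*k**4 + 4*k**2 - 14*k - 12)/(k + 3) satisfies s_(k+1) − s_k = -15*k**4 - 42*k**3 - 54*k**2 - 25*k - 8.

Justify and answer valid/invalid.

Invalid: residual (12*k**5 + 84*k**4 + 178*k**3 + 191*k**2 + 79*k + 18)/(k**2 + 7*k + 12) ≠ 0.

s_(k+1) = (-14*k - 3*(k + 1)**6 - 9*(k + 1)**5 - 8*(k + 1)**4 + 4*(k + 1)**2 - 26)/(k + 4)
s_(k+1) − s_k = (-15*k**6 - 135*k**5 - 444*k**4 - 729*k**3 - 640*k**2 - 277*k - 78)/(k**2 + 7*k + 12)
(s_(k+1) − s_k) − t_k = (12*k**5 + 84*k**4 + 178*k**3 + 191*k**2 + 79*k + 18)/(k**2 + 7*k + 12)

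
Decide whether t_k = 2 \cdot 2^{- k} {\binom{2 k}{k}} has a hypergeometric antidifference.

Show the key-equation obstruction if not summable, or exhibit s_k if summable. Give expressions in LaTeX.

Compute t_(k+1)/t_k: get (2*k + 1)/(k + 1).
A = 2*k + 1, B = k + 1, C = 1.
f must satisfy (2*k + 1)·f(k+1) − (k)·f(k) = 1.
From deg A=1, deg B=1, deg C=0: d=-1.
Bound -1 < 0, so the key equation has no polynomial solution.

No — key equation has no polynomial f.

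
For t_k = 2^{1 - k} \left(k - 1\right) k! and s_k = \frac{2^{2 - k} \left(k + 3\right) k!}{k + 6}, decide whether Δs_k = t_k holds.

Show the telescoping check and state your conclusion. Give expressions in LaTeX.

s_(k+1) = 2**(1 - k)*(k + 4)*factorial(k + 1)/(k + 7)
s_(k+1) − s_k = 2**(1 - k)*(k**3 + 9*k**2 + 14*k - 18)*factorial(k)/((k + 6)*(k + 7))
(s_(k+1) − s_k) − t_k = -6*(k**2 + 5*k - 8)*factorial(k)/(2**k*(k + 6)*(k + 7))

Invalid: residual - \frac{6 \cdot 2^{- k} \left(k^{2} + 5 k - 8\right) k!}{\left(k + 6\right) \left(k + 7\right)} ≠ 0.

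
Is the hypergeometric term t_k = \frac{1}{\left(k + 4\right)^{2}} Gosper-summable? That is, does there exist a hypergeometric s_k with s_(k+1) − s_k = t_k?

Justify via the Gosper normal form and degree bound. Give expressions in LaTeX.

The ratio is (k + 4)**2/(k + 5)**2.
Factor: A=k**2 + 8*k + 16; B=k**2 + 10*k + 25; C=1.
Need (k**2 + 8*k + 16)·f(k+1) − (k**2 + 8*k + 16)·f(k) = 1.
From deg A=2, deg B=2, deg C=0: d=0.
Write f(k) = c0. Then LHS − RHS = -1, requiring -1 = 0: contradictory. No certificate.

No; the coefficient equations for f are inconsistent.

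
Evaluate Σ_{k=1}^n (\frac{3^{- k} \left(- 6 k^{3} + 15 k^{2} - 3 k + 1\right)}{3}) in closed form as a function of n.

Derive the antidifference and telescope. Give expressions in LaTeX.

S(n) = 3^{- n - 1} \left(- 4 \cdot 3^{n} + 3 n^{3} + 6 n^{2} + 6 n + 4\right)

Compute t_(k+1)/t_k: get (6*k**3 + 3*k**2 - 9*k - 7)/(3*(6*k**3 - 15*k**2 + 3*k - 1)).
Gosper form: A/B · C(k+1)/C(k) with A=1/3, B=1, C=k**3 - 5*k**2/2 + k/2 - 1/6.
Solve (1/3)·f(k+1) − (1)·f(k) = k**3 - 5*k**2/2 + k/2 - 1/6.
Degrees (0,0,3) ⇒ d ≤ 3.
Solve for f: f(k) = -(3*k**3 - 3*k**2 + 3*k + 1)/2 (degree 3 ≤ 3).
So s_k = (B(k−1)f/C)·t_k = (-3*(3*k**3 - 3*k**2 + 3*k + 1)/(6*k**3 - 15*k**2 + 3*k - 1))·t_k = (3*k**3 - 3*k**2 + 3*k + 1)/3**k.
Check: Δs_k = (-6*k**3 + 15*k**2 - 3*k + 1)/(3*3**k). ✓
Σ_(k=1)^n t_k = s_(n+1) − s_(1) = (3**(-n - 1)*(3*n**3 + 6*n**2 + 6*n + 4)) − (4/3), i.e. 3**(-n - 1)*(-4*3**n + 3*n**3 + 6*n**2 + 6*n + 4).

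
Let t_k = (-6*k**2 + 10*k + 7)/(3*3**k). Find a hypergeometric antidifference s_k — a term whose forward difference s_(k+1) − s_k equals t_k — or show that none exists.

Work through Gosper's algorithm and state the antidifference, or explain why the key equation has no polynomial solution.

s_k = (3*k**2 - 2*k - 3)/3**k

Step 1: r(k) = (6*k**2 + 2*k - 11)/(3*(6*k**2 - 10*k - 7)).
A = 1/3, B = 1, C = k**2 - 5*k/3 - 7/6.
Key eq: (1/3)·f(k+1) = (1)·f(k) + (k**2 - 5*k/3 - 7/6).
Bound: deg f ≤ 2.
A polynomial solution: f(k) = -(3*k**2 - 2*k - 3)/2.
Certificate R = B(k−1)f/C = -3*(3*k**2 - 2*k - 3)/(6*k**2 - 10*k - 7) gives s_k = (3*k**2 - 2*k - 3)/3**k.
s_(k+1) − s_k = (-6*k**2 + 10*k + 7)/(3*3**k) = t_k.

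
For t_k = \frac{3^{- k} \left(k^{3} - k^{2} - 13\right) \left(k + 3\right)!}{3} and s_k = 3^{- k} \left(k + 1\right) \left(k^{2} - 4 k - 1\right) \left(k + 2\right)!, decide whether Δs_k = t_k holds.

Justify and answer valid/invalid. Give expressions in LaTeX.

Invalid: residual - \frac{2 \cdot 3^{- k} \left(k^{3} - 2 k^{2} + 2 k - 9\right) \left(k + 2\right)!}{3} ≠ 0.

s_(k+1) = (k + 2)*(k**2 - 2*k - 4)*factorial(k + 3)/(3*3**k)
s_(k+1) − s_k = (k**4 + k**2 - 17*k - 21)*factorial(k + 2)/(3*3**k)
(s_(k+1) − s_k) − t_k = -2*(k**3 - 2*k**2 + 2*k - 9)*factorial(k + 2)/(3*3**k)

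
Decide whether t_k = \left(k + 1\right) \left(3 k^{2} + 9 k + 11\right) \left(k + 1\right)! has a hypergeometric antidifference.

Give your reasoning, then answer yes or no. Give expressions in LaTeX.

Step 1: r(k) = (k + 2)**2*(9*k + 3*(k + 1)**2 + 20)/((k + 1)*(3*k**2 + 9*k + 11)).
So A=k + 2 and B=1, with C=k**3 + 4*k**2 + 20*k/3 + 11/3.
f must satisfy (k + 2)·f(k+1) − (1)·f(k) = k**3 + 4*k**2 + 20*k/3 + 11/3.
From deg A=1, deg B=0, deg C=3: d=2.
A polynomial solution: f(k) = (3*k**2 + 3*k - 1)/3.
Certificate R = B(k−1)f/C = (3*k**2 + 3*k - 1)/((k + 1)*(3*k**2 + 9*k + 11)) gives s_k = (3*k**2 + 3*k - 1)*factorial(k + 1).
s_(k+1) − s_k = (k + 1)*(3*k**2 + 9*k + 11)*factorial(k + 1) = t_k.

Yes. s_k = \left(3 k^{2} + 3 k - 1\right) \left(k + 1\right)!.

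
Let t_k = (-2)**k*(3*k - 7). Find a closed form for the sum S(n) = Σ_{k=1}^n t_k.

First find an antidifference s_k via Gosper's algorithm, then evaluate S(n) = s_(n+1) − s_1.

S(n) = 2*(-2)**n*n - 4*(-2)**n + 4

t_(k+1)/t_k = 2*(4 - 3*k)/(3*k - 7).
A = -2, B = 1, C = k - 7/3.
f must satisfy (-2)·f(k+1) − (1)·f(k) = k - 7/3.
Bound: deg f ≤ 1.
Match coefficients ⇒ f(k) = -(k - 3)/3.
Get s_k = R·t_k = (-2)**k*(3 - k) with R(k) = B(k−1)f(k)/C(k) = -(k - 3)/(3*k - 7).
Verify: (-2)**k*(3*k - 7) matches t_k.
Evaluate: s_(n+1) = (-2)**(n + 1)*(2 - n); subtract s_(1) = -4 ⇒ S(n) = 2*(-2)**n*n - 4*(-2)**n + 4.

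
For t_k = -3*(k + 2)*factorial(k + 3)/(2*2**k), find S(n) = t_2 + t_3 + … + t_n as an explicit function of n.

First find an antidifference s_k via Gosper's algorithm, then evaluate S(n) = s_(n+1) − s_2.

S(n) = 90 - 3*factorial(n + 4)/(2*2**n)

t_(k+1)/t_k = (k + 3)*(k + 4)/(2*(k + 2)).
So A=k/2 + 2 and B=1, with C=k + 2.
Set up (k/2 + 2)·f(k+1) − (1)·f(k) − (k + 2) = 0.
From deg A=1, deg B=0, deg C=1: d=0.
Solve for f: f(k) = 2 (degree 0 ≤ 0).
So s_k = (B(k−1)f/C)·t_k = (2/(k + 2))·t_k = -3*factorial(k + 3)/2**k.
Δs = -3*(k + 2)*factorial(k + 3)/(2*2**k), as required.
s_(n+1) = -3*2**(-n - 1)*factorial(n + 4) and s_(2) = -90, so S(n) = 90 - 3*factorial(n + 4)/(2*2**n).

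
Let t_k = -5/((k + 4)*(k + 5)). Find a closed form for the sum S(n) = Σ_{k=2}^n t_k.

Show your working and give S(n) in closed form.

The ratio is (k + 4)/(k + 6).
Gosper form: A/B · C(k+1)/C(k) with A=k + 4, B=k + 6, C=1.
Solve (k + 4)·f(k+1) − (k + 5)·f(k) = 1.
deg f ≤ 1 (via 1,1,0).
Match coefficients ⇒ f(k) = k/4.
Certificate R = B(k−1)f/C = k*(k + 5)/4 gives s_k = -5*k/(4*k + 16).
Verify: -5/(k**2 + 9*k + 20) matches t_k.
s_(n+1) = 5*(-n - 1)/(4*(n + 5)) and s_(2) = -5/12, so S(n) = 5*(1 - n)/(6*(n + 5)).

S(n) = 5*(1 - n)/(6*(n + 5))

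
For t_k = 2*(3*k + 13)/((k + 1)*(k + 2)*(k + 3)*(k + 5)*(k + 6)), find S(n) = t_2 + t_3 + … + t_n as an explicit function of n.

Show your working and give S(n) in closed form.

Ratio r(k) = (k + 1)*(k + 5)*(3*k + 16)/((k + 4)*(k + 7)*(3*k + 13)).
Factor: A=k + 1; B=k + 7; C=k**2 + 25*k/3 + 52/3.
Set up (k + 1)·f(k+1) − (k + 6)·f(k) − (k**2 + 25*k/3 + 52/3) = 0.
Bound: deg f ≤ 5.
Match coefficients ⇒ f(k) = k*(k + 3)*(k + 4)*(k**2 + 8*k + 17)/30.
Certificate R = B(k−1)f/C = k*(k + 3)*(k + 6)*(k**2 + 8*k + 17)/(10*(3*k + 13)) gives s_k = k*(k**2 + 8*k + 17)/(5*(k**3 + 8*k**2 + 17*k + 10)).
Check: Δs_k = 2*(3*k + 13)/(k**5 + 17*k**4 + 107*k**3 + 307*k**2 + 396*k + 180). ✓
Σ_(k=2)^n t_k = s_(n+1) − s_(2) = ((n**3 + 11*n**2 + 36*n + 26)/(5*(n**3 + 11*n**2 + 36*n + 36))) − (37/210), i.e. (n**3 + 11*n**2 + 36*n - 48)/(42*(n**3 + 11*n**2 + 36*n + 36)).

S(n) = (n**3 + 11*n**2 + 36*n - 48)/(42*(n**3 + 11*n**2 + 36*n + 36))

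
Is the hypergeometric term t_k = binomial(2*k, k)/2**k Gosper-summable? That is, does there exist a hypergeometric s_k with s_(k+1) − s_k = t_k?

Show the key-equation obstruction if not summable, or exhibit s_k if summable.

Step 1: r(k) = (2*k + 1)/(k + 1).
Normal form (A,B,C) = (2*k + 1, k + 1, 1).
f must satisfy (2*k + 1)·f(k+1) − (k)·f(k) = 1.
Bound: deg f ≤ -1.
Bound -1 < 0, so the key equation has no polynomial solution.

No — t_k has no hypergeometric antidifference.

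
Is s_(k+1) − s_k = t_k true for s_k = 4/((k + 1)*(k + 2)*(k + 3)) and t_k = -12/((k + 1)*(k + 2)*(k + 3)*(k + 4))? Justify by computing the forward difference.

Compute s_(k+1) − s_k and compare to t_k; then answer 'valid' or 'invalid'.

Valid: the claim telescopes to t_k.

s_(k+1) = 4/((k + 2)*(k + 3)*(k + 4))
s_(k+1) − s_k = -12/((k + 1)*(k + 2)*(k + 3)*(k + 4))
(s_(k+1) − s_k) − t_k = 0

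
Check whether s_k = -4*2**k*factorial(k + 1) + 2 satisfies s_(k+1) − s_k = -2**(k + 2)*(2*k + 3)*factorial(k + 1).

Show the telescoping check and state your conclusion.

valid (s_(k+1) − s_k reduces to t_k)

s_(k+1) = -4*2**(k + 1)*factorial(k + 2) + 2
s_(k+1) − s_k = -2**(k + 2)*(2*k + 3)*factorial(k + 1)
(s_(k+1) − s_k) − t_k = 0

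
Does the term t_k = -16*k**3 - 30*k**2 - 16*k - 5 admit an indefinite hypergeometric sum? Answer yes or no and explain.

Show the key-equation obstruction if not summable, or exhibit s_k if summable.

Yes. s_k = k*(-4*k**3 - 2*k**2 + 3*k - 2).

Compute t_(k+1)/t_k: get (16*k**3 + 78*k**2 + 124*k + 67)/(16*k**3 + 30*k**2 + 16*k + 5).
Normal form (A,B,C) = (1, 1, k**3 + 15*k**2/8 + k + 5/16).
Solve (1)·f(k+1) − (1)·f(k) = k**3 + 15*k**2/8 + k + 5/16.
deg f ≤ 4 (via 0,0,3).
Solve for f: f(k) = k*(4*k**3 + 2*k**2 - 3*k + 2)/16 (degree 4 ≤ 4).
R(k) = B(k−1)·f(k)/C(k) = k*(4*k**3 + 2*k**2 - 3*k + 2)/(16*k**3 + 30*k**2 + 16*k + 5); s_k = R·t_k = k*(-4*k**3 - 2*k**2 + 3*k - 2).
Δs = -16*k**3 - 30*k**2 - 16*k - 5, as required.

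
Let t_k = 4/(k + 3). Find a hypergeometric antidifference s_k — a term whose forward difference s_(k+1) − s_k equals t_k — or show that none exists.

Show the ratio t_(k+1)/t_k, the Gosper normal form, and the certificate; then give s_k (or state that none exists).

no hypergeometric antidifference exists

r(k) = (k + 3)/(k + 4) after simplifying.
Gosper form: A/B · C(k+1)/C(k) with A=k + 3, B=k + 4, C=1.
Set up (k + 3)·f(k+1) − (k + 3)·f(k) − (1) = 0.
From deg A=1, deg B=1, deg C=0: d=0.
Generic f = c0 gives residual -1; -1 = 0 cannot hold, so t_k is not Gosper-summable.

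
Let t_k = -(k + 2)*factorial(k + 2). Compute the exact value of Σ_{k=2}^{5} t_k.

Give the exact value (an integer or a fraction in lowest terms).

The ratio is (k + 3)**2/(k + 2).
Normal form (A,B,C) = (k + 3, 1, k + 2).
Need (k + 3)·f(k+1) − (1)·f(k) = k + 2.
d = 0 from the (1,0,1) case.
Solve for f: f(k) = 1 (degree 0 ≤ 0).
Certificate R = B(k−1)f/C = 1/(k + 2) gives s_k = -factorial(k + 2).
s_(k+1) − s_k = -(k + 2)*factorial(k + 2) = t_k.
Evaluate s at k=6 and k=2: -40320 and -24; difference -40296.

Σ = -40296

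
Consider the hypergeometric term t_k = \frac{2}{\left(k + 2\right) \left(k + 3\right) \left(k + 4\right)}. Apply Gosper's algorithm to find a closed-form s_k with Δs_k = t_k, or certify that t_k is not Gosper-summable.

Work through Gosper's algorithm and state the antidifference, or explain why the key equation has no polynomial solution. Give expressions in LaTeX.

Step 1: r(k) = (k + 2)/(k + 5).
Gosper form: A/B · C(k+1)/C(k) with A=k + 2, B=k + 5, C=1.
Set up (k + 2)·f(k+1) − (k + 4)·f(k) − (1) = 0.
Degrees (1,1,0) ⇒ d ≤ 2.
Solve for f: f(k) = k*(k + 5)/12 (degree 2 ≤ 2).
R(k) = B(k−1)·f(k)/C(k) = k*(k + 4)*(k + 5)/12; s_k = R·t_k = k*(k + 5)/(6*(k + 2)*(k + 3)).
Verify: 2/(k**3 + 9*k**2 + 26*k + 24) matches t_k.

s_k = \frac{k \left(k + 5\right)}{6 \left(k + 2\right) \left(k + 3\right)}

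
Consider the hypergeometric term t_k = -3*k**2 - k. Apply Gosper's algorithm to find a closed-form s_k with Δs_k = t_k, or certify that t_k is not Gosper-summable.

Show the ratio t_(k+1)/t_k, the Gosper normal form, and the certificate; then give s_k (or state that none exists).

r(k) = (k + 3*(k + 1)**2 + 1)/(k*(3*k + 1)) after simplifying.
Gosper form: A/B · C(k+1)/C(k) with A=1, B=1, C=k**2 + k/3.
Solve (1)·f(k+1) − (1)·f(k) = k**2 + k/3.
Degrees (0,0,2) ⇒ d ≤ 3.
Coefficient equations give f(k) = k**2*(k - 1)/3.
R(k) = B(k−1)·f(k)/C(k) = k*(k - 1)/(3*k + 1); s_k = R·t_k = k**2*(1 - k).
Verify: k*(-3*k - 1) matches t_k.

s_k = k**2*(1 - k)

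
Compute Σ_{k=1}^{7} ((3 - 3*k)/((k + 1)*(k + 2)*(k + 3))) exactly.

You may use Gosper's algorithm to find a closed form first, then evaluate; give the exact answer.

Σ = -7/30

t_(k+1)/t_k = k*(k + 1)/((k - 1)*(k + 4)).
Gosper form: A/B · C(k+1)/C(k) with A=k + 1, B=k + 4, C=k - 1.
f must satisfy (k + 1)·f(k+1) − (k + 3)·f(k) = k - 1.
Degrees (1,1,1) ⇒ d ≤ 2.
Coefficient equations give f(k) = -k.
Then R = B(k−1)f/C = -k*(k + 3)/(k - 1), so s_k = R(k)·t_k = 3*k/((k + 1)*(k + 2)).
Δs = 3*(1 - k)/(k**3 + 6*k**2 + 11*k + 6), as required.
Sum = s_(8) − s_(1); s_(8) = 4/15, s_(1) = 1/2 ⇒ -7/30.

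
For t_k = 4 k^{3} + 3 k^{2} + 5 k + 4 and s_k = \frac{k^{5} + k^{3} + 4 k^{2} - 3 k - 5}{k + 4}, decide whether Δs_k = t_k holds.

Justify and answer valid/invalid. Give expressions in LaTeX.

Invalid: residual \frac{3 \left(- 3 k^{4} - 20 k^{3} - 15 k^{2} - 22 k - 21\right)}{k^{2} + 9 k + 20} ≠ 0.

s_(k+1) = (-3*k + (k + 1)**5 + (k + 1)**3 + 4*(k + 1)**2 - 8)/(k + 5)
s_(k+1) − s_k = (4*k**5 + 30*k**4 + 52*k**3 + 64*k**2 + 70*k + 17)/(k**2 + 9*k + 20)
(s_(k+1) − s_k) − t_k = 3*(-3*k**4 - 20*k**3 - 15*k**2 - 22*k - 21)/(k**2 + 9*k + 20)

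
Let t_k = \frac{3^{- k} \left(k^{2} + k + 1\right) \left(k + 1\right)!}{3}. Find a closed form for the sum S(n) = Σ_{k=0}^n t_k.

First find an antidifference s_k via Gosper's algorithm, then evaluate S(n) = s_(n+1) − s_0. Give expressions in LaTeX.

S(n) = 3^{- n - 1} \left(- 3^{n + 1} + n^{3} n! + 5 n^{2} n! + 8 n n! + 4 n!\right)

Compute t_(k+1)/t_k: get (k + 2)*(k + (k + 1)**2 + 2)/(3*(k**2 + k + 1)).
Take A(k)=k/3 + 2/3, B(k)=1, C(k)=k**2 + k + 1.
Key eq: (k/3 + 2/3)·f(k+1) = (1)·f(k) + (k**2 + k + 1).
From deg A=1, deg B=0, deg C=2: d=1.
Match coefficients ⇒ f(k) = 3*(k + 1).
Then R = B(k−1)f/C = 3*(k + 1)/(k**2 + k + 1), so s_k = R(k)·t_k = (k + 1)*factorial(k + 1)/3**k.
Verify: (k**2 + k + 1)*factorial(k + 1)/(3*3**k) matches t_k.
Σ_(k=0)^n t_k = s_(n+1) − s_(0) = (3**(-n - 1)*(n + 2)*factorial(n + 2)) − (1), i.e. 3**(-n - 1)*(-3**(n + 1) + n**3*factorial(n) + 5*n**2*factorial(n) + 8*n*factorial(n) + 4*factorial(n)).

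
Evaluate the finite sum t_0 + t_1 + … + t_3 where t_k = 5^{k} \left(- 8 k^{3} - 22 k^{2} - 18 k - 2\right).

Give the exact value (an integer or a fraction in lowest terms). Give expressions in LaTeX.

r(k) = 5*(4*k**3 + 23*k**2 + 43*k + 25)/(4*k**3 + 11*k**2 + 9*k + 1) after simplifying.
Normal form (A,B,C) = (5, 1, k**3 + 11*k**2/4 + 9*k/4 + 1/4).
Solve (5)·f(k+1) − (1)·f(k) = k**3 + 11*k**2/4 + 9*k/4 + 1/4.
Degrees (0,0,3) ⇒ d ≤ 3.
Coefficient equations give f(k) = (k - 1)*(k**2 + 1)/4.
R(k) = B(k−1)·f(k)/C(k) = (k - 1)*(k**2 + 1)/(4*k**3 + 11*k**2 + 9*k + 1); s_k = R·t_k = 2*5**k*(-k**3 + k**2 - k + 1).
Verify: 5**k*(-8*k**3 - 22*k**2 - 18*k - 2) matches t_k.
Sum = s_(4) − s_(0); s_(4) = -63750, s_(0) = 2 ⇒ -63752.

Σ = -63752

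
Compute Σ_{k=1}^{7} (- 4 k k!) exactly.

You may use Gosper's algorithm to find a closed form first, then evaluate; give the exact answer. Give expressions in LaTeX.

Σ = -161276

The ratio is (k + 1)**2/k.
Normal form (A,B,C) = (k + 1, 1, k).
f must satisfy (k + 1)·f(k+1) − (1)·f(k) = k.
Degrees (1,0,1) ⇒ d ≤ 0.
A polynomial solution: f(k) = 1.
Certificate R = B(k−1)f/C = 1/k gives s_k = -4*factorial(k).
Verify: -4*k*factorial(k) matches t_k.
Sum = s_(8) − s_(1); s_(8) = -161280, s_(1) = -4 ⇒ -161276.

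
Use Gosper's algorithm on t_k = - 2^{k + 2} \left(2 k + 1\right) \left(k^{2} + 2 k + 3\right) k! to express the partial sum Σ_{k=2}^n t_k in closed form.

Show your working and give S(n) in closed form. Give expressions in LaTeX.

Step 1: r(k) = 2*(k + 1)*(2*k + 3)*(2*k + (k + 1)**2 + 5)/((2*k + 1)*(k**2 + 2*k + 3)).
Factor: A=2*k + 2; B=1; C=k**3 + 5*k**2/2 + 4*k + 3/2.
Need (2*k + 2)·f(k+1) − (1)·f(k) = k**3 + 5*k**2/2 + 4*k + 3/2.
deg f ≤ 2 (via 1,0,3).
Coefficient equations give f(k) = (k**2 + 1)/2.
Then R = B(k−1)f/C = (k**2 + 1)/((2*k + 1)*(k**2 + 2*k + 3)), so s_k = R(k)·t_k = -2**(k + 2)*(k**2 + 1)*factorial(k).
Check: Δs_k = -2**(k + 2)*(2*k + 1)*(k**2 + 2*k + 3)*factorial(k). ✓
Telescope: S(n) = s_(n+1) − s_(2) = -2**(n + 3)*(n**2 + 2*n + 2)*factorial(n + 1) − (-160) = -8*2**n*n**3*factorial(n) - 24*2**n*n**2*factorial(n) - 32*2**n*n*factorial(n) - 16*2**n*factorial(n) + 160.

S(n) = - 8 \cdot 2^{n} n^{3} n! - 24 \cdot 2^{n} n^{2} n! - 32 \cdot 2^{n} n n! - 16 \cdot 2^{n} n! + 160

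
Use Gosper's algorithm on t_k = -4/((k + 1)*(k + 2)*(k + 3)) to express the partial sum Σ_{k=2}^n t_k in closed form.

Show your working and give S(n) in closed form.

Step 1: r(k) = (k + 1)/(k + 4).
A = k + 1, B = k + 4, C = 1.
Key eq: (k + 1)·f(k+1) = (k + 3)·f(k) + (1).
deg f ≤ 2 (via 1,1,0).
Match coefficients ⇒ f(k) = k*(k + 3)/4.
Get s_k = R·t_k = k*(-k - 3)/((k + 1)*(k + 2)) with R(k) = B(k−1)f(k)/C(k) = k*(k + 3)**2/4.
s_(k+1) − s_k = -4/(k**3 + 6*k**2 + 11*k + 6) = t_k.
Evaluate: s_(n+1) = (-n**2 - 5*n - 4)/(n**2 + 5*n + 6); subtract s_(2) = -5/6 ⇒ S(n) = (-n**2 - 5*n + 6)/(6*(n**2 + 5*n + 6)).

S(n) = (-n**2 - 5*n + 6)/(6*(n**2 + 5*n + 6))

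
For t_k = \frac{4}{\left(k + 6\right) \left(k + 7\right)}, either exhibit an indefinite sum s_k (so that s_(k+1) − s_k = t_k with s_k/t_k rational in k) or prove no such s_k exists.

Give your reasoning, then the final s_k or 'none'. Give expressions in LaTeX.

r(k) = (k + 6)/(k + 8) after simplifying.
A = k + 6, B = k + 8, C = 1.
Solve (k + 6)·f(k+1) − (k + 7)·f(k) = 1.
Bound: deg f ≤ 1.
Solve for f: f(k) = k/6 (degree 1 ≤ 1).
Get s_k = R·t_k = 2*k/(3*(k + 6)) with R(k) = B(k−1)f(k)/C(k) = k*(k + 7)/6.
Verify: 4/(k**2 + 13*k + 42) matches t_k.

s_k = \frac{2 k}{3 \left(k + 6\right)}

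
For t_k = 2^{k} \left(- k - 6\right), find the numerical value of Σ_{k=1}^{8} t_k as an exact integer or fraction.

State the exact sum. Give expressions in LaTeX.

r(k) = 2*(k + 7)/(k + 6) after simplifying.
Factor: A=2; B=1; C=k + 6.
Solve (2)·f(k+1) − (1)·f(k) = k + 6.
deg f ≤ 1 (via 0,0,1).
A polynomial solution: f(k) = k + 4.
Get s_k = R·t_k = 2**k*(-k - 4) with R(k) = B(k−1)f(k)/C(k) = (k + 4)/(k + 6).
Δs = 2**k*(-k - 6), as required.
Evaluate s at k=9 and k=1: -6656 and -10; difference -6646.

Σ = -6646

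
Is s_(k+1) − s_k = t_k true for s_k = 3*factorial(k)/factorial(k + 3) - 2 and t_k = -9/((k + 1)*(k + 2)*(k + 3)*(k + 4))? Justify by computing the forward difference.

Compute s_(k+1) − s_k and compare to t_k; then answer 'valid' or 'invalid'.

valid; difference matches t_k

s_(k+1) = 3*factorial(k + 1)/factorial(k + 4) - 2
s_(k+1) − s_k = -9/((k + 1)*(k + 2)*(k + 3)*(k + 4))
(s_(k+1) − s_k) − t_k = 0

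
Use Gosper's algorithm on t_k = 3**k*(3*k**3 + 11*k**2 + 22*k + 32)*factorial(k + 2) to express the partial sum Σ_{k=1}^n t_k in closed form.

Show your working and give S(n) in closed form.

Step 1: r(k) = 3*(3*k**4 + 29*k**3 + 113*k**2 + 227*k + 204)/(3*k**3 + 11*k**2 + 22*k + 32).
Normal form (A,B,C) = (3*k + 9, 1, k**3 + 11*k**2/3 + 22*k/3 + 32/3).
Key eq: (3*k + 9)·f(k+1) = (1)·f(k) + (k**3 + 11*k**2/3 + 22*k/3 + 32/3).
d = 2 from the (1,0,3) case.
Solve for f: f(k) = (k**2 - k + 4)/3 (degree 2 ≤ 2).
Get s_k = R·t_k = 3**k*(k**2 - k + 4)*factorial(k + 2) with R(k) = B(k−1)f(k)/C(k) = (k**2 - k + 4)/(3*k**3 + 11*k**2 + 22*k + 32).
Check: Δs_k = 3**k*(3*k**3 + 11*k**2 + 22*k + 32)*factorial(k + 2). ✓
Σ_(k=1)^n t_k = s_(n+1) − s_(1) = (3**(n + 1)*(n**2 + n + 4)*factorial(n + 3)) − (72), i.e. 3*3**n*n**2*factorial(n + 3) + 3*3**n*n*factorial(n + 3) + 12*3**n*factorial(n + 3) - 72.

S(n) = 3*3**n*n**2*factorial(n + 3) + 3*3**n*n*factorial(n + 3) + 12*3**n*factorial(n + 3) - 72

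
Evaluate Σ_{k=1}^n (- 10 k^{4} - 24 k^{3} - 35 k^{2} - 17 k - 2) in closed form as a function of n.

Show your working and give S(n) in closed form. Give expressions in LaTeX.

S(n) = n \left(- 2 n^{4} - 11 n^{3} - 27 n^{2} - 32 n - 16\right)

Ratio r(k) = (10*k**4 + 64*k**3 + 167*k**2 + 199*k + 88)/(10*k**4 + 24*k**3 + 35*k**2 + 17*k + 2).
Factor: A=1; B=1; C=k**4 + 12*k**3/5 + 7*k**2/2 + 17*k/10 + 1/5.
Set up (1)·f(k+1) − (1)·f(k) − (k**4 + 12*k**3/5 + 7*k**2/2 + 17*k/10 + 1/5) = 0.
From deg A=0, deg B=0, deg C=4: d=5.
Solve for f: f(k) = k*(2*k**4 + k**3 + 3*k**2 - 3*k - 1)/10 (degree 5 ≤ 5).
Get s_k = R·t_k = k*(-2*k**4 - k**3 - 3*k**2 + 3*k + 1) with R(k) = B(k−1)f(k)/C(k) = k*(2*k**4 + k**3 + 3*k**2 - 3*k - 1)/(10*k**4 + 24*k**3 + 35*k**2 + 17*k + 2).
Δs = -10*k**4 - 24*k**3 - 35*k**2 - 17*k - 2, as required.
Σ_(k=1)^n t_k = s_(n+1) − s_(1) = (-2*n**5 - 11*n**4 - 27*n**3 - 32*n**2 - 16*n - 2) − (-2), i.e. n*(-2*n**4 - 11*n**3 - 27*n**2 - 32*n - 16).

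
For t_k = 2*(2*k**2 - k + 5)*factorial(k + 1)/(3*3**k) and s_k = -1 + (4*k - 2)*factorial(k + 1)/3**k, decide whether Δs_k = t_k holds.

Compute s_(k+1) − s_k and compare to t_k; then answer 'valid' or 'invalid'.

s_(k+1) = 3**(-k - 1)*(4*k + 2)*factorial(k + 2) - 1
s_(k+1) − s_k = 2*(2*k**2 - k + 5)*factorial(k + 1)/(3*3**k)
(s_(k+1) − s_k) − t_k = 0

valid (s_(k+1) − s_k reduces to t_k)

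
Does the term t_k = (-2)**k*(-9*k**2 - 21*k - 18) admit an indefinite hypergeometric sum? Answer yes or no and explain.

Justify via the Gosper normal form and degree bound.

t_(k+1)/t_k = 2*(-3*k**2 - 13*k - 16)/(3*k**2 + 7*k + 6).
Take A(k)=-2, B(k)=1, C(k)=k**2 + 7*k/3 + 2.
Need (-2)·f(k+1) − (1)·f(k) = k**2 + 7*k/3 + 2.
Degrees (0,0,2) ⇒ d ≤ 2.
A polynomial solution: f(k) = -(3*k**2 + 3*k + 2)/9.
So s_k = (B(k−1)f/C)·t_k = (-(3*k**2 + 3*k + 2)/(3*(3*k**2 + 7*k + 6)))·t_k = (-2)**k*(3*k**2 + 3*k + 2).
Δs = (-2)**k*(-9*k**2 - 21*k - 18), as required.

Yes. s_k = (-2)**k*(3*k**2 + 3*k + 2).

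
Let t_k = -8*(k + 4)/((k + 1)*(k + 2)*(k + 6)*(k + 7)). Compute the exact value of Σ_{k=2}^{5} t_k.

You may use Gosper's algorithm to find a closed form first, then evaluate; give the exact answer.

Σ = -5/42

t_(k+1)/t_k = (k + 1)*(k + 5)*(k + 6)/((k + 3)*(k + 4)*(k + 8)).
A = k + 1, B = k + 8, C = k**4 + 16*k**3 + 95*k**2 + 248*k + 240.
Set up (k + 1)·f(k+1) − (k + 7)·f(k) − (k**4 + 16*k**3 + 95*k**2 + 248*k + 240) = 0.
Bound: deg f ≤ 6.
Coefficient equations give f(k) = k*(k + 2)*(k + 3)*(k + 4)*(k + 5)*(k + 7)/12.
Then R = B(k−1)f/C = k*(k + 2)*(k + 7)**2/(12*(k + 4)), so s_k = R(k)·t_k = 2*k*(-k - 7)/(3*(k**2 + 7*k + 6)).
Check: Δs_k = 8*(-k - 4)/(k**4 + 16*k**3 + 83*k**2 + 152*k + 84). ✓
Σ_(k=2)^(5) t_k = s_(6) − s_(2) = -13/21 − (-1/2) = -5/42.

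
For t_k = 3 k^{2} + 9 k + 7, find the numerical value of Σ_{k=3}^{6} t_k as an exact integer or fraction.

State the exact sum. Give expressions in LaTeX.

Σ = 448

t_(k+1)/t_k = (3*k**2 + 15*k + 19)/(3*k**2 + 9*k + 7).
Factor: A=1; B=1; C=k**2 + 3*k + 7/3.
Set up (1)·f(k+1) − (1)·f(k) − (k**2 + 3*k + 7/3) = 0.
Bound: deg f ≤ 3.
Solving with deg f ≤ 3: f(k) = k*(k**2 + 3*k + 3)/3.
So s_k = (B(k−1)f/C)·t_k = (k*(k**2 + 3*k + 3)/(3*k**2 + 9*k + 7))·t_k = k*(k**2 + 3*k + 3).
Verify: 3*k**2 + 9*k + 7 matches t_k.
Telescoping: Σ = s_(7) − s_(3) = 511 − (63) = 448.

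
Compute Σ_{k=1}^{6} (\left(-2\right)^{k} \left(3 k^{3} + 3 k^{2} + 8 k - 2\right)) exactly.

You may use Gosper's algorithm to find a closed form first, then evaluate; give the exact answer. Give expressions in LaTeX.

Σ = 39168

r(k) = 2*(-3*k**3 - 12*k**2 - 23*k - 12)/(3*k**3 + 3*k**2 + 8*k - 2) after simplifying.
Take A(k)=-2, B(k)=1, C(k)=k**3 + k**2 + 8*k/3 - 2/3.
Key eq: (-2)·f(k+1) = (1)·f(k) + (k**3 + k**2 + 8*k/3 - 2/3).
d = 3 from the (0,0,3) case.
Coefficient equations give f(k) = -(k - 1)*(k**2 + 2)/3.
Get s_k = R·t_k = (-2)**k*(-k**3 + k**2 - 2*k + 2) with R(k) = B(k−1)f(k)/C(k) = -(k - 1)*(k**2 + 2)/(3*k**3 + 3*k**2 + 8*k - 2).
s_(k+1) − s_k = (-2)**k*(3*k**3 + 3*k**2 + 8*k - 2) = t_k.
Σ_(k=1)^(6) t_k = s_(7) − s_(1) = 39168 − (0) = 39168.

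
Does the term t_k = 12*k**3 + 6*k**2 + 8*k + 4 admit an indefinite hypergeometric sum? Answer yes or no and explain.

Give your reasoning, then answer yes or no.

Yes. s_k = k*(3*k**3 - 4*k**2 + 4*k + 1).

t_(k+1)/t_k = (6*k**3 + 21*k**2 + 28*k + 15)/(6*k**3 + 3*k**2 + 4*k + 2).
Gosper form: A/B · C(k+1)/C(k) with A=1, B=1, C=k**3 + k**2/2 + 2*k/3 + 1/3.
f must satisfy (1)·f(k+1) − (1)·f(k) = k**3 + k**2/2 + 2*k/3 + 1/3.
From deg A=0, deg B=0, deg C=3: d=4.
Coefficient equations give f(k) = k*(3*k**3 - 4*k**2 + 4*k + 1)/12.
So s_k = (B(k−1)f/C)·t_k = (k*(3*k**3 - 4*k**2 + 4*k + 1)/(2*(2*k + 1)*(3*k**2 + 2)))·t_k = k*(3*k**3 - 4*k**2 + 4*k + 1).
Verify: 12*k**3 + 6*k**2 + 8*k + 4 matches t_k.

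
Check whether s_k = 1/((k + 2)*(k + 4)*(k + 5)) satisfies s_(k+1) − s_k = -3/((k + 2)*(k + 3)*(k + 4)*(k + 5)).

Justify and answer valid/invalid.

Invalid: residual 8/(k**5 + 20*k**4 + 155*k**3 + 580*k**2 + 1044*k + 720) ≠ 0.

s_(k+1) = 1/((k + 3)*(k + 5)*(k + 6))
s_(k+1) − s_k = ((k + 2)*(k + 4) - (k + 3)*(k + 6))/((k + 2)*(k + 3)*(k + 4)*(k + 5)*(k + 6))
(s_(k+1) − s_k) − t_k = 8/(k**5 + 20*k**4 + 155*k**3 + 580*k**2 + 1044*k + 720)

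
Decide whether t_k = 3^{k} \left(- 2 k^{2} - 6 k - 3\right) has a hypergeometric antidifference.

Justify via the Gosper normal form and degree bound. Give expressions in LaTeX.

Compute t_(k+1)/t_k: get 3*(2*k**2 + 10*k + 11)/(2*k**2 + 6*k + 3).
Gosper form: A/B · C(k+1)/C(k) with A=3, B=1, C=k**2 + 3*k + 3/2.
Set up (3)·f(k+1) − (1)·f(k) − (k**2 + 3*k + 3/2) = 0.
d = 2 from the (0,0,2) case.
Coefficient equations give f(k) = k**2/2.
So s_k = (B(k−1)f/C)·t_k = (k**2/(2*k**2 + 6*k + 3))·t_k = -3**k*k**2.
s_(k+1) − s_k = 3**k*(k**2 - 3*(k + 1)**2) = t_k.

Yes. s_k = - 3^{k} k^{2}.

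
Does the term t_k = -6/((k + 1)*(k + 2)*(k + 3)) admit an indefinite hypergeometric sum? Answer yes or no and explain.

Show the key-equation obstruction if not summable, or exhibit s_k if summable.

Yes. s_k = 3*k*(-k - 3)/(2*(k + 1)*(k + 2)).

r(k) = (k + 1)/(k + 4) after simplifying.
So A=k + 1 and B=k + 4, with C=1.
Set up (k + 1)·f(k+1) − (k + 3)·f(k) − (1) = 0.
deg f ≤ 2 (via 1,1,0).
Solving with deg f ≤ 2: f(k) = k*(k + 3)/4.
Get s_k = R·t_k = 3*k*(-k - 3)/(2*(k + 1)*(k + 2)) with R(k) = B(k−1)f(k)/C(k) = k*(k + 3)**2/4.
Verify: -6/(k**3 + 6*k**2 + 11*k + 6) matches t_k.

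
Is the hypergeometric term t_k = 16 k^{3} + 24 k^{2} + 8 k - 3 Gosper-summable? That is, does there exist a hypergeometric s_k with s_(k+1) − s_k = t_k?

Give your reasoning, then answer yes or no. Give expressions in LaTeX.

r(k) = (16*k**3 + 72*k**2 + 104*k + 45)/(16*k**3 + 24*k**2 + 8*k - 3) after simplifying.
Normal form (A,B,C) = (1, 1, k**3 + 3*k**2/2 + k/2 - 3/16).
Set up (1)·f(k+1) − (1)·f(k) − (k**3 + 3*k**2/2 + k/2 - 3/16) = 0.
deg f ≤ 4 (via 0,0,3).
A polynomial solution: f(k) = k*(4*k**3 - 4*k - 3)/16.
So s_k = (B(k−1)f/C)·t_k = (k*(4*k**3 - 4*k - 3)/(16*k**3 + 24*k**2 + 8*k - 3))·t_k = k*(4*k**3 - 4*k - 3).
Verify: 16*k**3 + 24*k**2 + 8*k - 3 matches t_k.

Yes. s_k = k \left(4 k^{3} - 4 k - 3\right).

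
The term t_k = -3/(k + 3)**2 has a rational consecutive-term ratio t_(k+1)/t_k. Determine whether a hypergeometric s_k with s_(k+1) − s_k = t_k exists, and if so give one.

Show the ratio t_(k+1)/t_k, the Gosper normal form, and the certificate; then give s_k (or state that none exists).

no hypergeometric antidifference exists

Step 1: r(k) = (k + 3)**2/(k + 4)**2.
Gosper form: A/B · C(k+1)/C(k) with A=k**2 + 6*k + 9, B=k**2 + 8*k + 16, C=1.
Set up (k**2 + 6*k + 9)·f(k+1) − (k**2 + 6*k + 9)·f(k) − (1) = 0.
deg f ≤ 0 (via 2,2,0).
Write f(k) = c0. Then LHS − RHS = -1, requiring -1 = 0: contradictory. No certificate.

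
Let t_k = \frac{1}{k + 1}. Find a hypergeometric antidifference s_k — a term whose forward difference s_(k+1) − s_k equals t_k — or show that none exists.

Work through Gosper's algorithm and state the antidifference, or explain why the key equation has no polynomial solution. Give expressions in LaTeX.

t_(k+1)/t_k = (k + 1)/(k + 2).
Normal form (A,B,C) = (k + 1, k + 2, 1).
Key eq: (k + 1)·f(k+1) = (k + 1)·f(k) + (1).
Bound: deg f ≤ 0.
f = c0 ⇒ A·f(k+1) − B(k−1)·f(k) − C = -1. The system {-1 = 0} is inconsistent; no antidifference.

not Gosper-summable; s_k does not exist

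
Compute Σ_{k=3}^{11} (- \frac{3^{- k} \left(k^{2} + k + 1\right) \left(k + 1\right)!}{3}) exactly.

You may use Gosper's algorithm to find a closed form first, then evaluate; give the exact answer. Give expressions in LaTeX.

Σ = -333125024/2187

Compute t_(k+1)/t_k: get (k + 2)*(k + (k + 1)**2 + 2)/(3*(k**2 + k + 1)).
So A=k/3 + 2/3 and B=1, with C=k**2 + k + 1.
Solve (k/3 + 2/3)·f(k+1) − (1)·f(k) = k**2 + k + 1.
d = 1 from the (1,0,2) case.
Coefficient equations give f(k) = 3*(k + 1).
Then R = B(k−1)f/C = 3*(k + 1)/(k**2 + k + 1), so s_k = R(k)·t_k = -(k + 1)*factorial(k + 1)/3**k.
s_(k+1) − s_k = -(k**2 + k + 1)*factorial(k + 1)/(3*3**k) = t_k.
Sum = s_(12) − s_(3); s_(12) = -333132800/2187, s_(3) = -32/9 ⇒ -333125024/2187.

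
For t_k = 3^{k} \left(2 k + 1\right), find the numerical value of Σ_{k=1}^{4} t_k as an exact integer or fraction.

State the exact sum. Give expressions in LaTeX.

Compute t_(k+1)/t_k: get 3*(2*k + 3)/(2*k + 1).
A = 3, B = 1, C = k + 1/2.
Need (3)·f(k+1) − (1)·f(k) = k + 1/2.
Degrees (0,0,1) ⇒ d ≤ 1.
Solve for f: f(k) = (k - 1)/2 (degree 1 ≤ 1).
So s_k = (B(k−1)f/C)·t_k = ((k - 1)/(2*k + 1))·t_k = 3**k*(k - 1).
Check: Δs_k = 3**k*(2*k + 1). ✓
Evaluate s at k=5 and k=1: 972 and 0; difference 972.

Σ = 972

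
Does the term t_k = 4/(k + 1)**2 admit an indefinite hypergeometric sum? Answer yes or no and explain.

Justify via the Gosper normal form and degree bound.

t_(k+1)/t_k = (k + 1)**2/(k + 2)**2.
A = k**2 + 2*k + 1, B = k**2 + 4*k + 4, C = 1.
f must satisfy (k**2 + 2*k + 1)·f(k+1) − (k**2 + 2*k + 1)·f(k) = 1.
Bound: deg f ≤ 0.
Generic f = c0 gives residual -1; -1 = 0 cannot hold, so t_k is not Gosper-summable.

No; the coefficient equations for f are inconsistent.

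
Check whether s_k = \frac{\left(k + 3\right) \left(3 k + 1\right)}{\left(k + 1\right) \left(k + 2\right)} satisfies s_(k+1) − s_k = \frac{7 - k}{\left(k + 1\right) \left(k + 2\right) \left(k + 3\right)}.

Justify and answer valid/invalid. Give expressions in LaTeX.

s_(k+1) = (k + 4)*(3*k + 4)/((k + 2)*(k + 3))
s_(k+1) − s_k = (7 - k)/(k**3 + 6*k**2 + 11*k + 6)
(s_(k+1) − s_k) − t_k = 0

valid (s_(k+1) − s_k reduces to t_k)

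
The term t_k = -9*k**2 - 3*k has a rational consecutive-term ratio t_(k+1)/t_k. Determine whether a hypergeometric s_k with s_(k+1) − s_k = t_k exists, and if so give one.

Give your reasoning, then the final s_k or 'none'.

s_k = 3*k**2*(1 - k)

The ratio is (k + 3*(k + 1)**2 + 1)/(k*(3*k + 1)).
A = 1, B = 1, C = k**2 + k/3.
Set up (1)·f(k+1) − (1)·f(k) − (k**2 + k/3) = 0.
From deg A=0, deg B=0, deg C=2: d=3.
Solving with deg f ≤ 3: f(k) = k**2*(k - 1)/3.
Certificate R = B(k−1)f/C = k*(k - 1)/(3*k + 1) gives s_k = 3*k**2*(1 - k).
s_(k+1) − s_k = 3*k*(-3*k - 1) = t_k.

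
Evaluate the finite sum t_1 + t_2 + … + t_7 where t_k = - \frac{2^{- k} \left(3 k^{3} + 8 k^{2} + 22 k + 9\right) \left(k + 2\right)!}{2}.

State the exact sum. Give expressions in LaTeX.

Σ = -2650710

Compute t_(k+1)/t_k: get (3*k**4 + 26*k**3 + 98*k**2 + 183*k + 126)/(2*(3*k**3 + 8*k**2 + 22*k + 9)).
Factor: A=k/2 + 3/2; B=1; C=k**3 + 8*k**2/3 + 22*k/3 + 3.
f must satisfy (k/2 + 3/2)·f(k+1) − (1)·f(k) = k**3 + 8*k**2/3 + 22*k/3 + 3.
deg f ≤ 2 (via 1,0,3).
Solving with deg f ≤ 2: f(k) = 2*(3*k**2 - k + 3)/3.
Then R = B(k−1)f/C = 2*(3*k**2 - k + 3)/(3*k**3 + 8*k**2 + 22*k + 9), so s_k = R(k)·t_k = -(3*k**2 - k + 3)*factorial(k + 2)/2**k.
Δs = -(3*k**3 + 8*k**2 + 22*k + 9)*factorial(k + 2)/(2*2**k), as required.
Sum = s_(8) − s_(1); s_(8) = -2650725, s_(1) = -15 ⇒ -2650710.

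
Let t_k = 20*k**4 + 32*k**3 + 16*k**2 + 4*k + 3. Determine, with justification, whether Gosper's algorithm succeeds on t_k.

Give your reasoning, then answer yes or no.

Yes. s_k = k*(4*k**4 - 2*k**3 - 4*k**2 + 2*k + 3).

Ratio r(k) = (20*k**4 + 112*k**3 + 232*k**2 + 212*k + 75)/(20*k**4 + 32*k**3 + 16*k**2 + 4*k + 3).
A = 1, B = 1, C = k**4 + 8*k**3/5 + 4*k**2/5 + k/5 + 3/20.
Solve (1)·f(k+1) − (1)·f(k) = k**4 + 8*k**3/5 + 4*k**2/5 + k/5 + 3/20.
Degrees (0,0,4) ⇒ d ≤ 5.
Solve for f: f(k) = k*(4*k**4 - 2*k**3 - 4*k**2 + 2*k + 3)/20 (degree 5 ≤ 5).
Certificate R = B(k−1)f/C = k*(4*k**4 - 2*k**3 - 4*k**2 + 2*k + 3)/(20*k**4 + 32*k**3 + 16*k**2 + 4*k + 3) gives s_k = k*(4*k**4 - 2*k**3 - 4*k**2 + 2*k + 3).
Δs = 20*k**4 + 32*k**3 + 16*k**2 + 4*k + 3, as required.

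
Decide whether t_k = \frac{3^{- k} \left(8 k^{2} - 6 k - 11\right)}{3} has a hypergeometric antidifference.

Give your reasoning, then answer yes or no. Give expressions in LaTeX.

Compute t_(k+1)/t_k: get (8*k**2 + 10*k - 9)/(3*(8*k**2 - 6*k - 11)).
So A=1/3 and B=1, with C=k**2 - 3*k/4 - 11/8.
f must satisfy (1/3)·f(k+1) − (1)·f(k) = k**2 - 3*k/4 - 11/8.
From deg A=0, deg B=0, deg C=2: d=2.
Coefficient equations give f(k) = -3*(k + 1)*(4*k - 3)/8.
So s_k = (B(k−1)f/C)·t_k = (-3*(k + 1)*(4*k - 3)/(8*k**2 - 6*k - 11))·t_k = (-4*k**2 - k + 3)/3**k.
Verify: (8*k**2 - 6*k - 11)/(3*3**k) matches t_k.

Yes. s_k = 3^{- k} \left(- 4 k^{2} - k + 3\right).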